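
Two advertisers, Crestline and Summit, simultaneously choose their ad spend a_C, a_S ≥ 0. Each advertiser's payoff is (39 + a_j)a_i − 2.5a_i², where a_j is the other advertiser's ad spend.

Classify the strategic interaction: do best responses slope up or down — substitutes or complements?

Crestline's payoff is (39 + a_S)a_C − 2.5a_C².
∂π/∂a_C = 39 + a_S − 5a_C = 0, so a_C = 7.8 + 0.2a_S.
The best-response slope da_C/da_S = 0.2 > 0: the reaction function is upward-sloping, so the choices are strategic complements.

strategic complements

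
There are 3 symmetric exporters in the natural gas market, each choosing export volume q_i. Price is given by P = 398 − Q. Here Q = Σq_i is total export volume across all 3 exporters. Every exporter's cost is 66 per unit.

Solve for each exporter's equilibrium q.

83

A representative exporter's profit is π_i = q_i(398 − Q) − 66q_i, with Q = q_i + Σ_{j≠i} q_j.
First-order condition: 332 − 2q_i − Σ_{j≠i} q_j = 0.
In a symmetric equilibrium every exporter chooses the same q, so Σ_{j≠i} q_j = 2q. The condition becomes 332 − 4q = 0, giving q = 332/4 = 83.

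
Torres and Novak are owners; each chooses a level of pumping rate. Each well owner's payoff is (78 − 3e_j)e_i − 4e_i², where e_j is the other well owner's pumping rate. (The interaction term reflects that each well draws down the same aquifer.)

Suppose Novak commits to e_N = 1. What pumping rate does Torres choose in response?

Torres's payoff is (78 − 3e_N)e_T − 4e_T².
∂π/∂e_T = 78 − 3e_N − 8e_T = 0, so e_T = 9.75 − 0.375e_N.
At e_N = 1: e_T = 9.75 − 0.375·1 = 9.375.

9.375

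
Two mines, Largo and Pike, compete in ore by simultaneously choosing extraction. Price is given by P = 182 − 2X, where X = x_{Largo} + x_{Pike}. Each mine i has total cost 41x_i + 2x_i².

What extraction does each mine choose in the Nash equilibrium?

14.1

Mine Largo's profit: π = x_{Largo}(182 − 2(x_{Largo} + x_{Pike})) − 41x_{Largo} − 2x_{Largo}².
∂π/∂x_{Largo} = 141 − 8x_{Largo} − 2x_{Pike} = 0, so x_{Largo} = 17.625 − 0.25x_{Pike}.
By symmetry x_{Pike} = x_{Largo}; substituting into the reaction function, 1.25x_{Largo} = 17.625 and x_{Largo} = 14.1.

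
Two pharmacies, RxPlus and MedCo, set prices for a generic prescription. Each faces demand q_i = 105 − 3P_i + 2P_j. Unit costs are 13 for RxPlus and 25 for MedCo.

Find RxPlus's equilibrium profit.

1912.6875

RxPlus's profit: π = (P_{RxPlus} − 13)(105 − 3P_{RxPlus} + 2P_{MedCo}).
∂π/∂P_{RxPlus} = 144 − 6P_{RxPlus} + 2P_{MedCo} = 0 ⇒ P_{RxPlus} = 24 + (1/3)P_{MedCo}.
Similarly P_{MedCo} = 30 + (1/3)P_{RxPlus}.
Substituting the second reaction function into the first: P_{RxPlus} = 24 + (1/3)(30 + (1/3)P_{RxPlus}), which gives (8/9)P_{RxPlus} = 34 ⇒ P_{RxPlus} = 38.25.
Then P_{MedCo} = 30 + (1/3)·38.25 = 42.75.
q_{RxPlus} = 105 − 3·38.25 + 2·42.75 = 75.75.
Profit = (38.25 − 13)·75.75 = 1912.6875.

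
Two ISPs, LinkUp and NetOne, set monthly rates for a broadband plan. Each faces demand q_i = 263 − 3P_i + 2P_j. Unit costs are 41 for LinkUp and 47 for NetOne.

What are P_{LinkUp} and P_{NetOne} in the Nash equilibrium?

97.625, 99.875

LinkUp's profit: π = (P_{LinkUp} − 41)(263 − 3P_{LinkUp} + 2P_{NetOne}).
∂π/∂P_{LinkUp} = 386 − 6P_{LinkUp} + 2P_{NetOne} = 0 ⇒ P_{LinkUp} = 193/3 + (1/3)P_{NetOne}.
Similarly P_{NetOne} = 202/3 + (1/3)P_{LinkUp}.
Solving the two reaction functions simultaneously: (1 − (1/3)(1/3))P_{LinkUp} = 193/3 + (1/3)·(202/3), so (8/9)P_{LinkUp} = 781/9 and P_{LinkUp} = 97.625.
Then P_{NetOne} = 202/3 + (1/3)·97.625 = 99.875.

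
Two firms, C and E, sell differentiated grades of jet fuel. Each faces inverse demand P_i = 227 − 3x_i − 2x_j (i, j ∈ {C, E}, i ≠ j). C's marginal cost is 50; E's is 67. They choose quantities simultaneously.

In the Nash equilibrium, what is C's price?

119.5625

Firm C's profit: π = x_C(227 − 3x_C − 2x_E) − 50x_C.
∂π/∂x_C = 177 − 6x_C − 2x_E = 0 ⇒ x_C = 29.5 − (1/3)x_E.
Similarly x_E = 80/3 − (1/3)x_C.
Solving the two reaction functions simultaneously: (1 − (−1/3)(−1/3))x_C = 29.5 − (1/3)·(80/3), so (8/9)x_C = 371/18 and x_C = 23.1875.
Then x_E = 80/3 − (1/3)·23.1875 = 18.9375.
P_C = 227 − 3·23.1875 − 2·18.9375 = 119.5625.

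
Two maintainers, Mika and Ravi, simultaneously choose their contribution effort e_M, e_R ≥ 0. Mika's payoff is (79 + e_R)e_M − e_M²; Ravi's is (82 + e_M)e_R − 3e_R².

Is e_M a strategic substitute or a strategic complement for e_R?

strategic complements

Expanding Mika's payoff: 79e_M + e_Re_M − e_M².
∂π/∂e_M = 79 + e_R − 2e_M = 0, so e_M = 39.5 + 0.5e_R.
The best-response slope de_M/de_R = 0.5 > 0: the reaction function is upward-sloping, so the choices are strategic complements.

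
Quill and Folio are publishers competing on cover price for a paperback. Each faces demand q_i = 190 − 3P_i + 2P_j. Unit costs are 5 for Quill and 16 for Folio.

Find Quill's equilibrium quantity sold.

144.9375

Quill's profit: π = (P_{Quill} − 5)(190 − 3P_{Quill} + 2P_{Folio}).
∂π/∂P_{Quill} = 205 − 6P_{Quill} + 2P_{Folio} = 0 ⇒ P_{Quill} = 205/6 + (1/3)P_{Folio}.
Similarly P_{Folio} = 119/3 + (1/3)P_{Quill}.
Solving the two reaction functions simultaneously: (1 − (1/3)(1/3))P_{Quill} = 205/6 + (1/3)·(119/3), so (8/9)P_{Quill} = 853/18 and P_{Quill} = 53.3125.
Then P_{Folio} = 119/3 + (1/3)·53.3125 = 57.4375.
q_{Quill} = 190 − 3·53.3125 + 2·57.4375 = 144.9375.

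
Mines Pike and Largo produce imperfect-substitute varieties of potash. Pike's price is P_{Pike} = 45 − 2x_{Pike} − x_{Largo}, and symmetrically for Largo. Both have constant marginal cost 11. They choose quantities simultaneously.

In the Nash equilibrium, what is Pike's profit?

92.48

Mine Pike's profit: π = x_{Pike}(45 − 2x_{Pike} − x_{Largo}) − 11x_{Pike}.
∂π/∂x_{Pike} = 34 − 4x_{Pike} − x_{Largo} = 0 ⇒ x_{Pike} = 8.5 − 0.25x_{Largo}.
Setting x_{Pike} = x_{Largo} in the reaction function: x_{Pike} = 8.5 − 0.25x_{Pike}, so x_{Pike} = 8.5 / 1.25 = 6.8.
P_{Pike} = 45 − 2·6.8 − 6.8 = 24.6.
Profit = (24.6 − 11)·6.8 = 92.48.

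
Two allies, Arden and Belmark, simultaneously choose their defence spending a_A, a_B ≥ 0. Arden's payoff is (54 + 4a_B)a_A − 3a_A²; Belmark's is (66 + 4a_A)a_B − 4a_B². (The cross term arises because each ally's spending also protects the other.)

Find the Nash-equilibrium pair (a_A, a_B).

21.75, 19.125

Expanding Arden's payoff: 54a_A + 4a_Ba_A − 3a_A².
∂π/∂a_A = 54 + 4a_B − 6a_A = 0, so a_A = 9 + (2/3)a_B.
Likewise for Belmark: a_B = 8.25 + 0.5a_A.
Substituting the second reaction function into the first: a_A = 9 + (2/3)(8.25 + 0.5a_A), which gives (2/3)a_A = 14.5 ⇒ a_A = 21.75.
Then a_B = 8.25 + 0.5·21.75 = 19.125.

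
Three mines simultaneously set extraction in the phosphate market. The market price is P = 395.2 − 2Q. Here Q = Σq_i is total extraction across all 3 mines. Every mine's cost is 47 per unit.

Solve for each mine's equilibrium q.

43.525

A representative mine's profit is π_i = q_i(395.2 − 2Q) − 47q_i, with Q = q_i + Σ_{j≠i} q_j.
First-order condition: 348.2 − 4q_i − 2Σ_{j≠i} q_j = 0.
In a symmetric equilibrium every mine chooses the same q, so Σ_{j≠i} q_j = 2q. The condition becomes 348.2 − 8q = 0, giving q = 348.2/8 = 43.525.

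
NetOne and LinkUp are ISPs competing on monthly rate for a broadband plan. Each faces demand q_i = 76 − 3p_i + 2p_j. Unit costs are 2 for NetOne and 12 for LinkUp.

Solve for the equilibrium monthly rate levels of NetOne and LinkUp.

22.375, 26.125

NetOne's profit: π = (p_{NetOne} − 2)(76 − 3p_{NetOne} + 2p_{LinkUp}).
∂π/∂p_{NetOne} = 82 − 6p_{NetOne} + 2p_{LinkUp} = 0 ⇒ p_{NetOne} = 41/3 + (1/3)p_{LinkUp}.
Similarly p_{LinkUp} = 56/3 + (1/3)p_{NetOne}.
Substituting the second reaction function into the first: p_{NetOne} = 41/3 + (1/3)(56/3 + (1/3)p_{NetOne}), which gives (8/9)p_{NetOne} = 179/9 ⇒ p_{NetOne} = 22.375.
Then p_{LinkUp} = 56/3 + (1/3)·22.375 = 26.125.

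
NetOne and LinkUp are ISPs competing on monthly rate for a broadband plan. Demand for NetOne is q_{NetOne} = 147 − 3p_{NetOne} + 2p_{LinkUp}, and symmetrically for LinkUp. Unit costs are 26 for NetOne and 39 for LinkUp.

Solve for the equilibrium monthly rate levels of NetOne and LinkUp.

NetOne's profit: π = (p_{NetOne} − 26)(147 − 3p_{NetOne} + 2p_{LinkUp}).
∂π/∂p_{NetOne} = 225 − 6p_{NetOne} + 2p_{LinkUp} = 0 ⇒ p_{NetOne} = 37.5 + (1/3)p_{LinkUp}.
Similarly p_{LinkUp} = 44 + (1/3)p_{NetOne}.
Substituting the second reaction function into the first: p_{NetOne} = 37.5 + (1/3)(44 + (1/3)p_{NetOne}), which gives (8/9)p_{NetOne} = 313/6 ⇒ p_{NetOne} = 58.6875.
Then p_{LinkUp} = 44 + (1/3)·58.6875 = 63.5625.

58.6875, 63.5625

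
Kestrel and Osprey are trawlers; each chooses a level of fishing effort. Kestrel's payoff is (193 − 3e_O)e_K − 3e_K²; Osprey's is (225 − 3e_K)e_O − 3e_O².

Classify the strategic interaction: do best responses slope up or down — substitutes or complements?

Expanding Kestrel's payoff: 193e_K − 3e_Oe_K − 3e_K².
∂π/∂e_K = 193 − 3e_O − 6e_K = 0, so e_K = 193/6 − 0.5e_O.
The best-response slope de_K/de_O = −0.5 < 0: the reaction function is downward-sloping, so the choices are strategic substitutes.

strategic substitutes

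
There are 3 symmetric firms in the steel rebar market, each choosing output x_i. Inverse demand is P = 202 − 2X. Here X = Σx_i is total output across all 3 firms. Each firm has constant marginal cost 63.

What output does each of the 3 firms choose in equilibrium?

17.375

A representative firm's profit is π_i = x_i(202 − 2X) − 63x_i, with X = x_i + Σ_{j≠i} x_j.
First-order condition: 139 − 4x_i − 2Σ_{j≠i} x_j = 0.
In a symmetric equilibrium every firm chooses the same x, so Σ_{j≠i} x_j = 2x. The condition becomes 139 − 8x = 0, giving x = 139/8 = 17.375.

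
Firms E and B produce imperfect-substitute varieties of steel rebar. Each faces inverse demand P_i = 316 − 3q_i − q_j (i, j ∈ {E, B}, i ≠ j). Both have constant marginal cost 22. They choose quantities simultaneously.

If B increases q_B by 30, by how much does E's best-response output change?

Firm E's profit: π = q_E(316 − 3q_E − q_B) − 22q_E.
∂π/∂q_E = 294 − 6q_E − q_B = 0 ⇒ q_E = 49 − (1/6)q_B.
The reaction-function slope is −1/6, so a 30-unit rise in q_B moves q_E by −1/6 × 30 = −5. E's best response falls — the actions are strategic substitutes.

-5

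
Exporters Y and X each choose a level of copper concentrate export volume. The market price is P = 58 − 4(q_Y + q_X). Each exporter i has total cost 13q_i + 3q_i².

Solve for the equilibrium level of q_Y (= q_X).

Exporter Y's profit: π = q_Y(58 − 4(q_Y + q_X)) − 13q_Y − 3q_Y².
∂π/∂q_Y = 45 − 14q_Y − 4q_X = 0, so q_Y = 45/14 − (2/7)q_X.
By symmetry q_X = q_Y; substituting into the reaction function, (9/7)q_Y = 45/14 and q_Y = 2.5.

2.5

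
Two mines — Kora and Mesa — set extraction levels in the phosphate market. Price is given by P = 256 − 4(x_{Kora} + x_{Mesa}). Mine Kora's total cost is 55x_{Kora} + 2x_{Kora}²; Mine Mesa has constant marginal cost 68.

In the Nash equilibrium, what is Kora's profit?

Mine Kora's profit: π = x_{Kora}(256 − 4(x_{Kora} + x_{Mesa})) − 55x_{Kora} − 2x_{Kora}².
∂π/∂x_{Kora} = 201 − 12x_{Kora} − 4x_{Mesa} = 0, so x_{Kora} = 16.75 − (1/3)x_{Mesa}.
For Mesa: ∂π/∂x_{Mesa} = 188 − 8x_{Mesa} − 4x_{Kora} = 0 ⇒ x_{Mesa} = 23.5 − 0.5x_{Kora}.
Plugging x_{Mesa} into Kora's best response: x_{Kora} = 16.75 − (1/3)(23.5 − 0.5x_{Kora}) ⇒ (5/6)x_{Kora} = 107/12, so x_{Kora} = 10.7.
Then x_{Mesa} = 23.5 − 0.5·10.7 = 18.15.
Price P = 256 − 4·28.85 = 140.6.
Kora's profit: (140.6 − 55)·10.7 − 2(10.7)² = 686.94.

686.94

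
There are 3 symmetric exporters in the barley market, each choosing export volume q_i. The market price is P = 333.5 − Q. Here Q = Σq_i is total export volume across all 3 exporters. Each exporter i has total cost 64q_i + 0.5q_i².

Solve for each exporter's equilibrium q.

A representative exporter's profit is π_i = q_i(333.5 − Q) − 64q_i − 0.5q_i², with Q = q_i + Σ_{j≠i} q_j.
First-order condition: 269.5 − 3q_i − Σ_{j≠i} q_j = 0.
Imposing symmetry (q_j = q for all j) turns Σ_{j≠i} q_j into 2q, so 269.5 = 5q and q = 53.9.

53.9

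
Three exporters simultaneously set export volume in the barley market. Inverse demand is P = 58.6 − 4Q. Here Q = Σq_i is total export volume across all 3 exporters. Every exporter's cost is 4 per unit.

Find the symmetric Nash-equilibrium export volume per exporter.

A representative exporter's profit is π_i = q_i(58.6 − 4Q) − 4q_i, with Q = q_i + Σ_{j≠i} q_j.
First-order condition: 54.6 − 8q_i − 4Σ_{j≠i} q_j = 0.
In a symmetric equilibrium every exporter chooses the same q, so Σ_{j≠i} q_j = 2q. The condition becomes 54.6 − 16q = 0, giving q = 54.6/16 = 3.4125.

3.4125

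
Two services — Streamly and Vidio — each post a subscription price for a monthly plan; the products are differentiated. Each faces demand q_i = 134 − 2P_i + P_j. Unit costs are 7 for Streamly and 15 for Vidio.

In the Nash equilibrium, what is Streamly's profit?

Streamly's profit: π = (P_{Streamly} − 7)(134 − 2P_{Streamly} + P_{Vidio}).
∂π/∂P_{Streamly} = 148 − 4P_{Streamly} + P_{Vidio} = 0 ⇒ P_{Streamly} = 37 + 0.25P_{Vidio}.
Similarly P_{Vidio} = 41 + 0.25P_{Streamly}.
Plugging P_{Vidio} into Streamly's best response: P_{Streamly} = 37 + 0.25(41 + 0.25P_{Streamly}) ⇒ 0.9375P_{Streamly} = 47.25, so P_{Streamly} = 50.4.
Then P_{Vidio} = 41 + 0.25·50.4 = 53.6.
q_{Streamly} = 134 − 2·50.4 + 53.6 = 86.8.
Profit = (50.4 − 7)·86.8 = 3767.12.

3767.12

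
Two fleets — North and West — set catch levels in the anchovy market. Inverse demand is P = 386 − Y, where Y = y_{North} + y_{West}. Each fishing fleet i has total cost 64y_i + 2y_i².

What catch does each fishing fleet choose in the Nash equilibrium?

Fishing fleet North's profit: π = y_{North}(386 − (y_{North} + y_{West})) − 64y_{North} − 2y_{North}².
∂π/∂y_{North} = 322 − 6y_{North} − y_{West} = 0, so y_{North} = 161/3 − (1/6)y_{West}.
Setting y_{North} = y_{West} in the reaction function: y_{North} = 161/3 − (1/6)y_{North}, so y_{North} = (161/3) / (7/6) = 46.

46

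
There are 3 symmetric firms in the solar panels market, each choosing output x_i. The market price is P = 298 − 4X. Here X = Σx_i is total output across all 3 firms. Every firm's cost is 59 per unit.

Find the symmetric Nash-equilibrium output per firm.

14.9375

A representative firm's profit is π_i = x_i(298 − 4X) − 59x_i, with X = x_i + Σ_{j≠i} x_j.
First-order condition: 239 − 8x_i − 4Σ_{j≠i} x_j = 0.
In a symmetric equilibrium every firm chooses the same x, so Σ_{j≠i} x_j = 2x. The condition becomes 239 − 16x = 0, giving x = 239/16 = 14.9375.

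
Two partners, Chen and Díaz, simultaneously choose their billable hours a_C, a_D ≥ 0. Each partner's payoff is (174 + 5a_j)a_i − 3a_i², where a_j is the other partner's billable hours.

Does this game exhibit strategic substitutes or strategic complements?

strategic complements

Chen's payoff is (174 + 5a_D)a_C − 3a_C².
∂π/∂a_C = 174 + 5a_D − 6a_C = 0, so a_C = 29 + (5/6)a_D.
The best-response slope da_C/da_D = 5/6 > 0: the reaction function is upward-sloping, so the choices are strategic complements.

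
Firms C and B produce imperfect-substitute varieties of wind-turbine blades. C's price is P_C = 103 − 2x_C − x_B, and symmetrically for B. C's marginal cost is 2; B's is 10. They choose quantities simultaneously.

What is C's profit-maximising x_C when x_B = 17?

Firm C's profit: π = x_C(103 − 2x_C − x_B) − 2x_C.
∂π/∂x_C = 101 − 4x_C − x_B = 0 ⇒ x_C = 25.25 − 0.25x_B.
At x_B = 17: x_C = 25.25 − 0.25·17 = 21.

21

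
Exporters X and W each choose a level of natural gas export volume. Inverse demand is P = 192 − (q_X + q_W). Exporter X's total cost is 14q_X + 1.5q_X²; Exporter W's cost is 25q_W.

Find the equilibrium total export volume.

Exporter X's profit: π = q_X(192 − (q_X + q_W)) − 14q_X − 1.5q_X².
∂π/∂q_X = 178 − 5q_X − q_W = 0, so q_X = 35.6 − 0.2q_W.
For W: ∂π/∂q_W = 167 − 2q_W − q_X = 0 ⇒ q_W = 83.5 − 0.5q_X.
Solving the two reaction functions simultaneously: (1 − (−0.2)(−0.5))q_X = 35.6 − 0.2·83.5, so 0.9q_X = 18.9 and q_X = 21.
Then q_W = 83.5 − 0.5·21 = 73.
Total export volume: 21 + 73 = 94.

94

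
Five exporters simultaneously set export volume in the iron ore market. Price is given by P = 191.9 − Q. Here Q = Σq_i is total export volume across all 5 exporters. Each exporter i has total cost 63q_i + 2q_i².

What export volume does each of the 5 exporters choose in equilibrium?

12.89

A representative exporter's profit is π_i = q_i(191.9 − Q) − 63q_i − 2q_i², with Q = q_i + Σ_{j≠i} q_j.
First-order condition: 128.9 − 6q_i − Σ_{j≠i} q_j = 0.
Imposing symmetry (q_j = q for all j) turns Σ_{j≠i} q_j into 4q, so 128.9 = 10q and q = 12.89.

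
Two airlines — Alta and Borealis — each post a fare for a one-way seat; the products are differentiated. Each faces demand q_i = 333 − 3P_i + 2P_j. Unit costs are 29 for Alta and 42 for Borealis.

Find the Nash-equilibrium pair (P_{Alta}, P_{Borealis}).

107.4375, 112.3125

Alta's profit: π = (P_{Alta} − 29)(333 − 3P_{Alta} + 2P_{Borealis}).
∂π/∂P_{Alta} = 420 − 6P_{Alta} + 2P_{Borealis} = 0 ⇒ P_{Alta} = 70 + (1/3)P_{Borealis}.
Similarly P_{Borealis} = 76.5 + (1/3)P_{Alta}.
Substituting the second reaction function into the first: P_{Alta} = 70 + (1/3)(76.5 + (1/3)P_{Alta}), which gives (8/9)P_{Alta} = 95.5 ⇒ P_{Alta} = 107.4375.
Then P_{Borealis} = 76.5 + (1/3)·107.4375 = 112.3125.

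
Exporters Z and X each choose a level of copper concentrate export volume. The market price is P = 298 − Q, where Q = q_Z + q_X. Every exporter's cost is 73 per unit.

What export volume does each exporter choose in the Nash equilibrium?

75

Exporter Z's profit: π = q_Z(298 − (q_Z + q_X)) − 73q_Z.
∂π/∂q_Z = 225 − 2q_Z − q_X = 0, so q_Z = 112.5 − 0.5q_X.
The game is symmetric, so in equilibrium q_X = q_Z: the reaction function gives 1.5q_Z = 112.5, hence q_Z = 75.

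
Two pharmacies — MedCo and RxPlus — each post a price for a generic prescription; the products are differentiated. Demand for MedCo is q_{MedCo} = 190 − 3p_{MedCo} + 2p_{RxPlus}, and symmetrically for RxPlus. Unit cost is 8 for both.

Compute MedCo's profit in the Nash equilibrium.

MedCo's profit: π = (p_{MedCo} − 8)(190 − 3p_{MedCo} + 2p_{RxPlus}).
∂π/∂p_{MedCo} = 214 − 6p_{MedCo} + 2p_{RxPlus} = 0 ⇒ p_{MedCo} = 107/3 + (1/3)p_{RxPlus}.
The game is symmetric, so in equilibrium p_{RxPlus} = p_{MedCo}: the reaction function gives (2/3)p_{MedCo} = 107/3, hence p_{MedCo} = 53.5.
q_{MedCo} = 190 − 3·53.5 + 2·53.5 = 136.5.
Profit = (53.5 − 8)·136.5 = 6210.75.

6210.75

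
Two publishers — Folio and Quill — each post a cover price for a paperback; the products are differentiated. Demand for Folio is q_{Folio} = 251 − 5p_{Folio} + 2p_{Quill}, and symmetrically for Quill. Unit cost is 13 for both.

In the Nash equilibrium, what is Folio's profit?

Folio's profit: π = (p_{Folio} − 13)(251 − 5p_{Folio} + 2p_{Quill}).
∂π/∂p_{Folio} = 316 − 10p_{Folio} + 2p_{Quill} = 0 ⇒ p_{Folio} = 31.6 + 0.2p_{Quill}.
The game is symmetric, so in equilibrium p_{Quill} = p_{Folio}: the reaction function gives 0.8p_{Folio} = 31.6, hence p_{Folio} = 39.5.
q_{Folio} = 251 − 5·39.5 + 2·39.5 = 132.5.
Profit = (39.5 − 13)·132.5 = 3511.25.

3511.25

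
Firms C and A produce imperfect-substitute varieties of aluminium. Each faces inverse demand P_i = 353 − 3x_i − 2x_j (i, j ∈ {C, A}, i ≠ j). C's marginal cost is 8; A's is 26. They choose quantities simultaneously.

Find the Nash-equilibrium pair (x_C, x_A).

Firm C's profit: π = x_C(353 − 3x_C − 2x_A) − 8x_C.
∂π/∂x_C = 345 − 6x_C − 2x_A = 0 ⇒ x_C = 57.5 − (1/3)x_A.
Similarly x_A = 54.5 − (1/3)x_C.
Solving the two reaction functions simultaneously: (1 − (−1/3)(−1/3))x_C = 57.5 − (1/3)·54.5, so (8/9)x_C = 118/3 and x_C = 44.25.
Then x_A = 54.5 − (1/3)·44.25 = 39.75.

44.25, 39.75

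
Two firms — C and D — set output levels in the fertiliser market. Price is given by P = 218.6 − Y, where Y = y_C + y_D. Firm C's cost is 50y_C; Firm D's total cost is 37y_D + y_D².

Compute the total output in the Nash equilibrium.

98.2

Firm C's profit: π = y_C(218.6 − (y_C + y_D)) − 50y_C.
∂π/∂y_C = 168.6 − 2y_C − y_D = 0, so y_C = 84.3 − 0.5y_D.
For D: ∂π/∂y_D = 181.6 − 4y_D − y_C = 0 ⇒ y_D = 45.4 − 0.25y_C.
Solving the two reaction functions simultaneously: (1 − (−0.5)(−0.25))y_C = 84.3 − 0.5·45.4, so 0.875y_C = 61.6 and y_C = 70.4.
Then y_D = 45.4 − 0.25·70.4 = 27.8.
Total output: 70.4 + 27.8 = 98.2.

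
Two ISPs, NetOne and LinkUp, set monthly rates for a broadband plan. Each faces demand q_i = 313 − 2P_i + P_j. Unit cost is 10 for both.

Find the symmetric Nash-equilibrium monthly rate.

111

NetOne's profit: π = (P_{NetOne} − 10)(313 − 2P_{NetOne} + P_{LinkUp}).
∂π/∂P_{NetOne} = 333 − 4P_{NetOne} + P_{LinkUp} = 0 ⇒ P_{NetOne} = 83.25 + 0.25P_{LinkUp}.
By symmetry P_{LinkUp} = P_{NetOne}; substituting into the reaction function, 0.75P_{NetOne} = 83.25 and P_{NetOne} = 111.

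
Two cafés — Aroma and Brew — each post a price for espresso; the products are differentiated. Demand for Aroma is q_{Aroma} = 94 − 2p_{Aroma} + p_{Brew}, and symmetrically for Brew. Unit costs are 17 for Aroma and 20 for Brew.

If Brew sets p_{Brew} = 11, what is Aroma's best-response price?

Aroma's profit: π = (p_{Aroma} − 17)(94 − 2p_{Aroma} + p_{Brew}).
∂π/∂p_{Aroma} = 128 − 4p_{Aroma} + p_{Brew} = 0 ⇒ p_{Aroma} = 32 + 0.25p_{Brew}.
At p_{Brew} = 11: p_{Aroma} = 32 + 0.25·11 = 34.75.

34.75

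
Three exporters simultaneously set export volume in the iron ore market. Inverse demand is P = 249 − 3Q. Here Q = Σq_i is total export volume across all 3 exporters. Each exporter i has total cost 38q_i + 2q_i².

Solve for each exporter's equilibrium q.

13.1875

A representative exporter's profit is π_i = q_i(249 − 3Q) − 38q_i − 2q_i², with Q = q_i + Σ_{j≠i} q_j.
First-order condition: 211 − 10q_i − 3Σ_{j≠i} q_j = 0.
With identical exporters, set every q_j = q: then 211 − 10q − 6q = 0, i.e. q = 211/16 = 13.1875.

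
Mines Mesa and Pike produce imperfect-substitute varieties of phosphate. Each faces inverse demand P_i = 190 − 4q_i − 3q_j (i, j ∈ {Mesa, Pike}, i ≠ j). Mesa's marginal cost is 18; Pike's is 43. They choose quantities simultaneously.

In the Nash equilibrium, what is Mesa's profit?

Mine Mesa's profit: π = q_{Mesa}(190 − 4q_{Mesa} − 3q_{Pike}) − 18q_{Mesa}.
∂π/∂q_{Mesa} = 172 − 8q_{Mesa} − 3q_{Pike} = 0 ⇒ q_{Mesa} = 21.5 − 0.375q_{Pike}.
Similarly q_{Pike} = 18.375 − 0.375q_{Mesa}.
Substituting the second reaction function into the first: q_{Mesa} = 21.5 − 0.375(18.375 − 0.375q_{Mesa}), which gives (55/64)q_{Mesa} = 935/64 ⇒ q_{Mesa} = 17.
Then q_{Pike} = 18.375 − 0.375·17 = 12.
P_{Mesa} = 190 − 4·17 − 3·12 = 86.
Profit = (86 − 18)·17 = 1156.

1156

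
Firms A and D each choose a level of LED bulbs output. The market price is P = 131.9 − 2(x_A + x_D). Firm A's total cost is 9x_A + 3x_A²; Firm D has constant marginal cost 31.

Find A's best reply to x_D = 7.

10.89

Firm A's profit: π = x_A(131.9 − 2(x_A + x_D)) − 9x_A − 3x_A².
∂π/∂x_A = 122.9 − 10x_A − 2x_D = 0, so x_A = 12.29 − 0.2x_D.
At x_D = 7: x_A = 12.29 − 0.2·7 = 10.89.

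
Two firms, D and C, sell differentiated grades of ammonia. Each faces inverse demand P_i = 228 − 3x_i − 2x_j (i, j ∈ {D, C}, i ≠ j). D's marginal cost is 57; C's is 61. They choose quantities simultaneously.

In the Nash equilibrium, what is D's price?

Firm D's profit: π = x_D(228 − 3x_D − 2x_C) − 57x_D.
∂π/∂x_D = 171 − 6x_D − 2x_C = 0 ⇒ x_D = 28.5 − (1/3)x_C.
Similarly x_C = 167/6 − (1/3)x_D.
Substituting the second reaction function into the first: x_D = 28.5 − (1/3)(167/6 − (1/3)x_D), which gives (8/9)x_D = 173/9 ⇒ x_D = 21.625.
Then x_C = 167/6 − (1/3)·21.625 = 20.625.
P_D = 228 − 3·21.625 − 2·20.625 = 121.875.

121.875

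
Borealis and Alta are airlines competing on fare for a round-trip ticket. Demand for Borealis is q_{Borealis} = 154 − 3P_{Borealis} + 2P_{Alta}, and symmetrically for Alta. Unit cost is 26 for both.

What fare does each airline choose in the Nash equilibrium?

Borealis's profit: π = (P_{Borealis} − 26)(154 − 3P_{Borealis} + 2P_{Alta}).
∂π/∂P_{Borealis} = 232 − 6P_{Borealis} + 2P_{Alta} = 0 ⇒ P_{Borealis} = 116/3 + (1/3)P_{Alta}.
The game is symmetric, so in equilibrium P_{Alta} = P_{Borealis}: the reaction function gives (2/3)P_{Borealis} = 116/3, hence P_{Borealis} = 58.

58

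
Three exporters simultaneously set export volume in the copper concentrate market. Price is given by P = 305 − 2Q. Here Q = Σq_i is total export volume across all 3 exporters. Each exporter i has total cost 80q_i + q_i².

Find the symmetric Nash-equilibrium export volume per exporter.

A representative exporter's profit is π_i = q_i(305 − 2Q) − 80q_i − q_i², with Q = q_i + Σ_{j≠i} q_j.
First-order condition: 225 − 6q_i − 2Σ_{j≠i} q_j = 0.
Imposing symmetry (q_j = q for all j) turns Σ_{j≠i} q_j into 2q, so 225 = 10q and q = 22.5.

22.5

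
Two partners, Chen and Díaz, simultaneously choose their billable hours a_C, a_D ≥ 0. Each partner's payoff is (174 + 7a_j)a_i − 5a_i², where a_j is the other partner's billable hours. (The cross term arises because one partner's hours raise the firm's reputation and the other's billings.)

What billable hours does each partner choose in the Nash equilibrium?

58

Chen's payoff is (174 + 7a_D)a_C − 5a_C².
∂π/∂a_C = 174 + 7a_D − 10a_C = 0, so a_C = 17.4 + 0.7a_D.
By symmetry a_D = a_C; substituting into the reaction function, 0.3a_C = 17.4 and a_C = 58.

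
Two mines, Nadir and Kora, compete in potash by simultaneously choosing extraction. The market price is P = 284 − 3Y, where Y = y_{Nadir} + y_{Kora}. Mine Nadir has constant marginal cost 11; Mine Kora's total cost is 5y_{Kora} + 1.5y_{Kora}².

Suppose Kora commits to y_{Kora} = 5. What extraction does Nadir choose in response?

43

Mine Nadir's profit: π = y_{Nadir}(284 − 3(y_{Nadir} + y_{Kora})) − 11y_{Nadir}.
∂π/∂y_{Nadir} = 273 − 6y_{Nadir} − 3y_{Kora} = 0, so y_{Nadir} = 45.5 − 0.5y_{Kora}.
At y_{Kora} = 5: y_{Nadir} = 45.5 − 0.5·5 = 43.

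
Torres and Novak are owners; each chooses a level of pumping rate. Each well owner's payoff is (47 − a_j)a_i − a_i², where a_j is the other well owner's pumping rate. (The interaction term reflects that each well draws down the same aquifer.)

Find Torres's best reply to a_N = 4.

21.5

Torres's payoff is (47 − a_N)a_T − a_T².
∂π/∂a_T = 47 − a_N − 2a_T = 0, so a_T = 23.5 − 0.5a_N.
At a_N = 4: a_T = 23.5 − 0.5·4 = 21.5.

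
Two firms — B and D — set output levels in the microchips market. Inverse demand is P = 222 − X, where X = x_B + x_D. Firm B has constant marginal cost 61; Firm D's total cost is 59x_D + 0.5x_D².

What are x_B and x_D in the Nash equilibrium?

Firm B's profit: π = x_B(222 − (x_B + x_D)) − 61x_B.
∂π/∂x_B = 161 − 2x_B − x_D = 0, so x_B = 80.5 − 0.5x_D.
For D: ∂π/∂x_D = 163 − 3x_D − x_B = 0 ⇒ x_D = 163/3 − (1/3)x_B.
Solving the two reaction functions simultaneously: (1 − (−0.5)(−1/3))x_B = 80.5 − 0.5·(163/3), so (5/6)x_B = 160/3 and x_B = 64.
Then x_D = 163/3 − (1/3)·64 = 33.

64, 33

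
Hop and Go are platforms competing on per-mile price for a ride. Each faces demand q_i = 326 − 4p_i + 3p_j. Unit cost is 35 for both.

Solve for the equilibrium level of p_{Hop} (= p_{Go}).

93.2

Hop's profit: π = (p_{Hop} − 35)(326 − 4p_{Hop} + 3p_{Go}).
∂π/∂p_{Hop} = 466 − 8p_{Hop} + 3p_{Go} = 0 ⇒ p_{Hop} = 58.25 + 0.375p_{Go}.
Setting p_{Hop} = p_{Go} in the reaction function: p_{Hop} = 58.25 + 0.375p_{Hop}, so p_{Hop} = 58.25 / 0.625 = 93.2.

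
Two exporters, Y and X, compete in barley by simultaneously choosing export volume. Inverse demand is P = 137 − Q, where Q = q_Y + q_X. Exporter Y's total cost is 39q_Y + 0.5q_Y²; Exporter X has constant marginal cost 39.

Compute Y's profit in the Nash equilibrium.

576.24

Exporter Y's profit: π = q_Y(137 − (q_Y + q_X)) − 39q_Y − 0.5q_Y².
∂π/∂q_Y = 98 − 3q_Y − q_X = 0, so q_Y = 98/3 − (1/3)q_X.
For X: ∂π/∂q_X = 98 − 2q_X − q_Y = 0 ⇒ q_X = 49 − 0.5q_Y.
Solving the two reaction functions simultaneously: (1 − (−1/3)(−0.5))q_Y = 98/3 − (1/3)·49, so (5/6)q_Y = 49/3 and q_Y = 19.6.
Then q_X = 49 − 0.5·19.6 = 39.2.
Price P = 137 − 58.8 = 78.2.
Y's profit: (78.2 − 39)·19.6 − 0.5(19.6)² = 576.24.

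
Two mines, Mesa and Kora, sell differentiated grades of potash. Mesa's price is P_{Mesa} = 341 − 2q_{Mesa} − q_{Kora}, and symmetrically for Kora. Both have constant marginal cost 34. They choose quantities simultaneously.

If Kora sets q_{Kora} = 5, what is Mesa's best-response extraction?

Mine Mesa's profit: π = q_{Mesa}(341 − 2q_{Mesa} − q_{Kora}) − 34q_{Mesa}.
∂π/∂q_{Mesa} = 307 − 4q_{Mesa} − q_{Kora} = 0 ⇒ q_{Mesa} = 76.75 − 0.25q_{Kora}.
At q_{Kora} = 5: q_{Mesa} = 76.75 − 0.25·5 = 75.5.

75.5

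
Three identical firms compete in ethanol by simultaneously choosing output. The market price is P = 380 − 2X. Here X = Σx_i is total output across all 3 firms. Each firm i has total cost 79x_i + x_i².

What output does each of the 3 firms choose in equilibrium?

30.1

A representative firm's profit is π_i = x_i(380 − 2X) − 79x_i − x_i², with X = x_i + Σ_{j≠i} x_j.
First-order condition: 301 − 6x_i − 2Σ_{j≠i} x_j = 0.
With identical firms, set every x_j = x: then 301 − 6x − 4x = 0, i.e. x = 301/10 = 30.1.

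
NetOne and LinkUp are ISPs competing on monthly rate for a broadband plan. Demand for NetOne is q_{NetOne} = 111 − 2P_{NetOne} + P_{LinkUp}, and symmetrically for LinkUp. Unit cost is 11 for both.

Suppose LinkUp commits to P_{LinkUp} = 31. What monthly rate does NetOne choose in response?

NetOne's profit: π = (P_{NetOne} − 11)(111 − 2P_{NetOne} + P_{LinkUp}).
∂π/∂P_{NetOne} = 133 − 4P_{NetOne} + P_{LinkUp} = 0 ⇒ P_{NetOne} = 33.25 + 0.25P_{LinkUp}.
At P_{LinkUp} = 31: P_{NetOne} = 33.25 + 0.25·31 = 41.

41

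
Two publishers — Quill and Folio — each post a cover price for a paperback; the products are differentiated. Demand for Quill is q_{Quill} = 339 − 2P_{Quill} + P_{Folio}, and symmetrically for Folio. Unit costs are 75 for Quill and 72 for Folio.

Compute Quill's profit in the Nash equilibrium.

Quill's profit: π = (P_{Quill} − 75)(339 − 2P_{Quill} + P_{Folio}).
∂π/∂P_{Quill} = 489 − 4P_{Quill} + P_{Folio} = 0 ⇒ P_{Quill} = 122.25 + 0.25P_{Folio}.
Similarly P_{Folio} = 120.75 + 0.25P_{Quill}.
Solving the two reaction functions simultaneously: (1 − (0.25)(0.25))P_{Quill} = 122.25 + 0.25·120.75, so 0.9375P_{Quill} = 152.4375 and P_{Quill} = 162.6.
Then P_{Folio} = 120.75 + 0.25·162.6 = 161.4.
q_{Quill} = 339 − 2·162.6 + 161.4 = 175.2.
Profit = (162.6 − 75)·175.2 = 15347.52.

15347.52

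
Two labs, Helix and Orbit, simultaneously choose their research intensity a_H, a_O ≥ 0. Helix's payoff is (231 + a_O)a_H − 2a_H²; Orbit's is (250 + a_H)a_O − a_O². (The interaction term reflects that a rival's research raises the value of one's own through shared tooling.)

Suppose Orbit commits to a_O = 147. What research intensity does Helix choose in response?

94.5

Expanding Helix's payoff: 231a_H + a_Oa_H − 2a_H².
∂π/∂a_H = 231 + a_O − 4a_H = 0, so a_H = 57.75 + 0.25a_O.
At a_O = 147: a_H = 57.75 + 0.25·147 = 94.5.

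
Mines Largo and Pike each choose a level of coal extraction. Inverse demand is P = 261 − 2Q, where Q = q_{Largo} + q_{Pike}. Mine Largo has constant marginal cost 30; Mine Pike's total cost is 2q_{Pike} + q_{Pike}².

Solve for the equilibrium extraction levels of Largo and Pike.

43.4, 28.7

Mine Largo's profit: π = q_{Largo}(261 − 2(q_{Largo} + q_{Pike})) − 30q_{Largo}.
∂π/∂q_{Largo} = 231 − 4q_{Largo} − 2q_{Pike} = 0, so q_{Largo} = 57.75 − 0.5q_{Pike}.
For Pike: ∂π/∂q_{Pike} = 259 − 6q_{Pike} − 2q_{Largo} = 0 ⇒ q_{Pike} = 259/6 − (1/3)q_{Largo}.
Plugging q_{Pike} into Largo's best response: q_{Largo} = 57.75 − 0.5(259/6 − (1/3)q_{Largo}) ⇒ (5/6)q_{Largo} = 217/6, so q_{Largo} = 43.4.
Then q_{Pike} = 259/6 − (1/3)·43.4 = 28.7.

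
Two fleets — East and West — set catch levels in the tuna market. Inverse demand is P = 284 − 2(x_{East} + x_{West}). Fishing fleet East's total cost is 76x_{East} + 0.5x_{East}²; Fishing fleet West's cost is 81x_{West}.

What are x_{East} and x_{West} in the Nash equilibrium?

26.625, 37.4375

Fishing fleet East's profit: π = x_{East}(284 − 2(x_{East} + x_{West})) − 76x_{East} − 0.5x_{East}².
∂π/∂x_{East} = 208 − 5x_{East} − 2x_{West} = 0, so x_{East} = 41.6 − 0.4x_{West}.
For West: ∂π/∂x_{West} = 203 − 4x_{West} − 2x_{East} = 0 ⇒ x_{West} = 50.75 − 0.5x_{East}.
Plugging x_{West} into East's best response: x_{East} = 41.6 − 0.4(50.75 − 0.5x_{East}) ⇒ 0.8x_{East} = 21.3, so x_{East} = 26.625.
Then x_{West} = 50.75 − 0.5·26.625 = 37.4375.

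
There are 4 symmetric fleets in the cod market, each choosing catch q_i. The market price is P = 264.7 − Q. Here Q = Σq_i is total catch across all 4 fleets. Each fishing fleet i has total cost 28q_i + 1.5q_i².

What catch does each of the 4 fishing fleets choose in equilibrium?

29.5875

A representative fishing fleet's profit is π_i = q_i(264.7 − Q) − 28q_i − 1.5q_i², with Q = q_i + Σ_{j≠i} q_j.
First-order condition: 236.7 − 5q_i − Σ_{j≠i} q_j = 0.
Imposing symmetry (q_j = q for all j) turns Σ_{j≠i} q_j into 3q, so 236.7 = 8q and q = 29.5875.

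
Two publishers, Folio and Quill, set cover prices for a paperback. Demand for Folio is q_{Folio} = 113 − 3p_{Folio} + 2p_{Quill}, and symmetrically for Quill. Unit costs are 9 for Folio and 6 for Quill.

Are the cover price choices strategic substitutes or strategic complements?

strategic complements

Folio's profit: π = (p_{Folio} − 9)(113 − 3p_{Folio} + 2p_{Quill}).
∂π/∂p_{Folio} = 140 − 6p_{Folio} + 2p_{Quill} = 0 ⇒ p_{Folio} = 70/3 + (1/3)p_{Quill}.
The best-response slope dp_{Folio}/dp_{Quill} = 1/3 > 0: the reaction function is upward-sloping, so the choices are strategic complements.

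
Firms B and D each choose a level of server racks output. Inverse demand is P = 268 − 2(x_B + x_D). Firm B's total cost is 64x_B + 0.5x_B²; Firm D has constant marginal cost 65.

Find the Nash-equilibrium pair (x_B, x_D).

25.625, 37.9375

Firm B's profit: π = x_B(268 − 2(x_B + x_D)) − 64x_B − 0.5x_B².
∂π/∂x_B = 204 − 5x_B − 2x_D = 0, so x_B = 40.8 − 0.4x_D.
For D: ∂π/∂x_D = 203 − 4x_D − 2x_B = 0 ⇒ x_D = 50.75 − 0.5x_B.
Solving the two reaction functions simultaneously: (1 − (−0.4)(−0.5))x_B = 40.8 − 0.4·50.75, so 0.8x_B = 20.5 and x_B = 25.625.
Then x_D = 50.75 − 0.5·25.625 = 37.9375.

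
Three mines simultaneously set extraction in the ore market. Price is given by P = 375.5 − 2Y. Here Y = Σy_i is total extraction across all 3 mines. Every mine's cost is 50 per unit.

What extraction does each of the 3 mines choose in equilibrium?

A representative mine's profit is π_i = y_i(375.5 − 2Y) − 50y_i, with Y = y_i + Σ_{j≠i} y_j.
First-order condition: 325.5 − 4y_i − 2Σ_{j≠i} y_j = 0.
Imposing symmetry (y_j = y for all j) turns Σ_{j≠i} y_j into 2y, so 325.5 = 8y and y = 40.6875.

40.6875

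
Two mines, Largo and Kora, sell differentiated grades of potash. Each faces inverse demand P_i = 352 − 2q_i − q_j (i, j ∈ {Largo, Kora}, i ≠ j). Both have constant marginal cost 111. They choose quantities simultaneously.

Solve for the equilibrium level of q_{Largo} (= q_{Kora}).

48.2

Mine Largo's profit: π = q_{Largo}(352 − 2q_{Largo} − q_{Kora}) − 111q_{Largo}.
∂π/∂q_{Largo} = 241 − 4q_{Largo} − q_{Kora} = 0 ⇒ q_{Largo} = 60.25 − 0.25q_{Kora}.
Setting q_{Largo} = q_{Kora} in the reaction function: q_{Largo} = 60.25 − 0.25q_{Largo}, so q_{Largo} = 60.25 / 1.25 = 48.2.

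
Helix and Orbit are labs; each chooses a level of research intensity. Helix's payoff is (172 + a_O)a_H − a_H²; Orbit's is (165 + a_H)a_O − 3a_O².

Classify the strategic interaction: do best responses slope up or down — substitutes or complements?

Expanding Helix's payoff: 172a_H + a_Oa_H − a_H².
∂π/∂a_H = 172 + a_O − 2a_H = 0, so a_H = 86 + 0.5a_O.
The best-response slope da_H/da_O = 0.5 > 0: the reaction function is upward-sloping, so the choices are strategic complements.

strategic complements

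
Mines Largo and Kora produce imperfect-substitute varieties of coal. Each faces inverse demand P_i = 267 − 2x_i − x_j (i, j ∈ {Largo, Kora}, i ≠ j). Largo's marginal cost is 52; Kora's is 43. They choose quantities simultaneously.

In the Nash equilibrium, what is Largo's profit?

3595.52

Mine Largo's profit: π = x_{Largo}(267 − 2x_{Largo} − x_{Kora}) − 52x_{Largo}.
∂π/∂x_{Largo} = 215 − 4x_{Largo} − x_{Kora} = 0 ⇒ x_{Largo} = 53.75 − 0.25x_{Kora}.
Similarly x_{Kora} = 56 − 0.25x_{Largo}.
Substituting the second reaction function into the first: x_{Largo} = 53.75 − 0.25(56 − 0.25x_{Largo}), which gives 0.9375x_{Largo} = 39.75 ⇒ x_{Largo} = 42.4.
Then x_{Kora} = 56 − 0.25·42.4 = 45.4.
P_{Largo} = 267 − 2·42.4 − 45.4 = 136.8.
Profit = (136.8 − 52)·42.4 = 3595.52.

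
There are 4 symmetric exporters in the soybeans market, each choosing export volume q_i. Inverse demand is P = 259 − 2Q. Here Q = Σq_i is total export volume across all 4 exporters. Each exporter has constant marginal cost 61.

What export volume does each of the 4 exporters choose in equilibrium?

19.8

A representative exporter's profit is π_i = q_i(259 − 2Q) − 61q_i, with Q = q_i + Σ_{j≠i} q_j.
First-order condition: 198 − 4q_i − 2Σ_{j≠i} q_j = 0.
Imposing symmetry (q_j = q for all j) turns Σ_{j≠i} q_j into 3q, so 198 = 10q and q = 19.8.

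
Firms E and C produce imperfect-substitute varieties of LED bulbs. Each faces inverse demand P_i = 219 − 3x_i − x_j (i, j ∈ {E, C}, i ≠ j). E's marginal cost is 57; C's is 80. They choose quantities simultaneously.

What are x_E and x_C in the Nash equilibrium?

23.8, 19.2

Firm E's profit: π = x_E(219 − 3x_E − x_C) − 57x_E.
∂π/∂x_E = 162 − 6x_E − x_C = 0 ⇒ x_E = 27 − (1/6)x_C.
Similarly x_C = 139/6 − (1/6)x_E.
Solving the two reaction functions simultaneously: (1 − (−1/6)(−1/6))x_E = 27 − (1/6)·(139/6), so (35/36)x_E = 833/36 and x_E = 23.8.
Then x_C = 139/6 − (1/6)·23.8 = 19.2.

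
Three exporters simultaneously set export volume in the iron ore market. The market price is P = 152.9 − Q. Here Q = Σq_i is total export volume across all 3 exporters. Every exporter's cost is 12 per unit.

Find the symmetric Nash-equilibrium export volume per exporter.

35.225

A representative exporter's profit is π_i = q_i(152.9 − Q) − 12q_i, with Q = q_i + Σ_{j≠i} q_j.
First-order condition: 140.9 − 2q_i − Σ_{j≠i} q_j = 0.
Imposing symmetry (q_j = q for all j) turns Σ_{j≠i} q_j into 2q, so 140.9 = 4q and q = 35.225.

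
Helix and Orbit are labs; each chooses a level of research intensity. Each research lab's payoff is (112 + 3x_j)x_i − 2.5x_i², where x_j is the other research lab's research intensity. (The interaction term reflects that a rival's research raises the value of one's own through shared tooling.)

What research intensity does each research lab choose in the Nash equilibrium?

56

Helix's payoff is (112 + 3x_O)x_H − 2.5x_H².
∂π/∂x_H = 112 + 3x_O − 5x_H = 0, so x_H = 22.4 + 0.6x_O.
Setting x_H = x_O in the reaction function: x_H = 22.4 + 0.6x_H, so x_H = 22.4 / 0.4 = 56.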